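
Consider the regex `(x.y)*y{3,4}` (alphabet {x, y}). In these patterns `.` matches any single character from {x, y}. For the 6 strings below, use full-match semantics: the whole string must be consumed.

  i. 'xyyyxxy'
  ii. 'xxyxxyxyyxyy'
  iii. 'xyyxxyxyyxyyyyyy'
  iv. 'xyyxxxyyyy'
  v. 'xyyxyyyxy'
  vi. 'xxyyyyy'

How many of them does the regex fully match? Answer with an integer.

i → no match
ii → no match
iii → match
iv → no match
v → no match
vi → match
Total matched: 2

2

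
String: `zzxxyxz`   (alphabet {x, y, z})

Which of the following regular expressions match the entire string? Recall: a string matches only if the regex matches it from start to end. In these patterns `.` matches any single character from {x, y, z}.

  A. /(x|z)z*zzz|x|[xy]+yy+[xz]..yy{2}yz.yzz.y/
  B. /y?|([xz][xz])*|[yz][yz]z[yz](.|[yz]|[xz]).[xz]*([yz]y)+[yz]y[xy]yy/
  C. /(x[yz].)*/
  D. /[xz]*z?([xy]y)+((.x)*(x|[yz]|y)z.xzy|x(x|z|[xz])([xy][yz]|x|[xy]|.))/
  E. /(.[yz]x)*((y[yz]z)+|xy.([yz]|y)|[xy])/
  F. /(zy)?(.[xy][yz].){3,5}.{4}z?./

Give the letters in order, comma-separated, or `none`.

E

A → no match
B → no match
C → no match
D → no match
E → match
F → no match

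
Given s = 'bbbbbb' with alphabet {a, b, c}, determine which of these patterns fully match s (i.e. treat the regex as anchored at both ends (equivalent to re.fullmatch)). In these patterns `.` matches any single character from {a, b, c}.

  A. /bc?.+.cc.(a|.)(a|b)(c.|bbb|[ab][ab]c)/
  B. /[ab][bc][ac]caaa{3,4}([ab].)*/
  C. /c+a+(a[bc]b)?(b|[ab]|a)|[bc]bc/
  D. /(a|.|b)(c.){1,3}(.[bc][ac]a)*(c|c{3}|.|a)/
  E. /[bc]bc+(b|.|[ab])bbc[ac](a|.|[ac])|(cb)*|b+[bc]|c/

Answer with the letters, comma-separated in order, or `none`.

E

A → no match
B → no match
C → no match
D → no match
E → match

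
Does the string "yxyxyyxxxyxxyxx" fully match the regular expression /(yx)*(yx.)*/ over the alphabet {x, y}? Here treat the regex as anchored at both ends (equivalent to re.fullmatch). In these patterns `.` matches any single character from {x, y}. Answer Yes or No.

No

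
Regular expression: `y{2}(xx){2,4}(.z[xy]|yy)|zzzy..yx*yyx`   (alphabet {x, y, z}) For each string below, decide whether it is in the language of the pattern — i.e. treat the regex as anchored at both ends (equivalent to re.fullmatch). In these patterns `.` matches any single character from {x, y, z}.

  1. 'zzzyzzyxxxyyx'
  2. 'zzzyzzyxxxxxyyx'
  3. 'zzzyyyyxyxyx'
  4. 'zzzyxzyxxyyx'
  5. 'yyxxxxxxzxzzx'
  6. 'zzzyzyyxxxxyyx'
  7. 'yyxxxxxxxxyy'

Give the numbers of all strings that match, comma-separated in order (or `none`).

1, 2, 4, 6, 7

1 → match
2 → match
3 → no match
4 → match
5 → no match
6 → match
7 → match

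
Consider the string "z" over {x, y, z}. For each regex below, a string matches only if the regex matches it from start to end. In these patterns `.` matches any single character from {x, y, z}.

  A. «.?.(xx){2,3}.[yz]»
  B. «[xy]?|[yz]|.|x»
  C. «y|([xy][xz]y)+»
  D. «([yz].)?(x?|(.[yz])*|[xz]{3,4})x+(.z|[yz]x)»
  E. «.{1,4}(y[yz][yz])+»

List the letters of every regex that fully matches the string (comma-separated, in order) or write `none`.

B

A → no match
B → match
C → no match — must end with "y"
D → no match
E → no match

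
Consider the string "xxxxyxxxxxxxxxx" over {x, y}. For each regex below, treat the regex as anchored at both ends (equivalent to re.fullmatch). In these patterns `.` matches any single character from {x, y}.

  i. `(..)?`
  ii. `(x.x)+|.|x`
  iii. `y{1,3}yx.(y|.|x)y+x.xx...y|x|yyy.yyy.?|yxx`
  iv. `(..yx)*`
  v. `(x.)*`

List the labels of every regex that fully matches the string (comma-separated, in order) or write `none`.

ii

i → no match
ii → match
iii → no match
iv → no match
v → no match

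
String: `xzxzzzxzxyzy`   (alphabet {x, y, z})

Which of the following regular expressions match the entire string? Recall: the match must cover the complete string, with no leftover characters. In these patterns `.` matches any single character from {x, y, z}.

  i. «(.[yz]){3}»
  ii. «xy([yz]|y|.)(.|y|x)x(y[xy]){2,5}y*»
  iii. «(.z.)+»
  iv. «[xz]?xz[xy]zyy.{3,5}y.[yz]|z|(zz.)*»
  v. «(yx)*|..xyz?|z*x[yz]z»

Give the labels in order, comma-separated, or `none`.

iii

i → no match
ii → no match — must start with `xy`
iii → match
iv → no match
v → no match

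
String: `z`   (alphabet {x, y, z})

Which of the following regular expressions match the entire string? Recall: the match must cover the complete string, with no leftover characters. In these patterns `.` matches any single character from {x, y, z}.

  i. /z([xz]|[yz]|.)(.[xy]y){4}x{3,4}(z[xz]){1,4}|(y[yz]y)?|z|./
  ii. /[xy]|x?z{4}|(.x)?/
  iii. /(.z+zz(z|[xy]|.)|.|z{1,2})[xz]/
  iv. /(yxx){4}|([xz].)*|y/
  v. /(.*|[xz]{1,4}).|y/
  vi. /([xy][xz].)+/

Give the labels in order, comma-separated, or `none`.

i → match
ii → no match
iii → no match
iv → no match
v → match
vi → no match

i, v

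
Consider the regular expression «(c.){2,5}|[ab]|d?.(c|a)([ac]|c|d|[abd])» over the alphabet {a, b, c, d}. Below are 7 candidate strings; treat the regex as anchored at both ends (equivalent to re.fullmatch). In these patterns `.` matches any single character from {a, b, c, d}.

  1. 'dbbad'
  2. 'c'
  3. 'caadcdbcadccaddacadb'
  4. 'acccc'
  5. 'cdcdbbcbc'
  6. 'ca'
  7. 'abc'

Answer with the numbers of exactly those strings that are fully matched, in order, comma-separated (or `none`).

none

1. 'dbbad' → no match
2. 'c' → no match
3 → no match
4. 'acccc' → no match
5. 'cdcdbbcbc' → no match
6. 'ca' → no match
7. 'abc' → no match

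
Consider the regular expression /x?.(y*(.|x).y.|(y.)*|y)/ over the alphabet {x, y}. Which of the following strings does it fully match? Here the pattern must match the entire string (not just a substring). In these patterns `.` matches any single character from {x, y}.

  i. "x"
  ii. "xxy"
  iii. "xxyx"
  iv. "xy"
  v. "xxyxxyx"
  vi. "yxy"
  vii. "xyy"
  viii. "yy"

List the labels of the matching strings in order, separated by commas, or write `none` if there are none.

i. "x" → match
ii. "xxy" → match
iii. "xxyx" → match
iv. "xy" → match
v. "xxyxxyx" → match
vi. "yxy" → no match
vii. "xyy" → match
viii. "yy" → match

i, ii, iii, iv, v, vii, viii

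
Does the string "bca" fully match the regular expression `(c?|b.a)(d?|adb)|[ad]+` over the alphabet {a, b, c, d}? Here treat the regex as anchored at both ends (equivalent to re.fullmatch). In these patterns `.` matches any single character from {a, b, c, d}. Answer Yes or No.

Yes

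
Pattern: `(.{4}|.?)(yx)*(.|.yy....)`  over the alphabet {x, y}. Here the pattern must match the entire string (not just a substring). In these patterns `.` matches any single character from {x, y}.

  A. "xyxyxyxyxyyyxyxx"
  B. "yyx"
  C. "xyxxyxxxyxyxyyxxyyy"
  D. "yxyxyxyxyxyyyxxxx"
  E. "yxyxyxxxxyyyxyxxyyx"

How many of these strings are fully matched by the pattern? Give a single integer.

2

A → match
B. "yyx" → no match
C → no match
D → match
E → no match
Total matched: 2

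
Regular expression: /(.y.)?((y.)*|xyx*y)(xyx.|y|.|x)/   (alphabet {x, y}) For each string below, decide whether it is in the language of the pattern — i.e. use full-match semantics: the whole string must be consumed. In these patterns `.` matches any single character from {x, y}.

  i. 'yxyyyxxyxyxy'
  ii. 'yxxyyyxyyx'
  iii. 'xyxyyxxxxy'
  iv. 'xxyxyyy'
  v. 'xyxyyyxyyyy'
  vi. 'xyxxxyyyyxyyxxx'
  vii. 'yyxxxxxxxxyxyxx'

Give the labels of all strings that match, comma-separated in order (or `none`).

none

i → no match
ii → no match
iii → no match
iv → no match
v → no match
vi → no match
vii → no match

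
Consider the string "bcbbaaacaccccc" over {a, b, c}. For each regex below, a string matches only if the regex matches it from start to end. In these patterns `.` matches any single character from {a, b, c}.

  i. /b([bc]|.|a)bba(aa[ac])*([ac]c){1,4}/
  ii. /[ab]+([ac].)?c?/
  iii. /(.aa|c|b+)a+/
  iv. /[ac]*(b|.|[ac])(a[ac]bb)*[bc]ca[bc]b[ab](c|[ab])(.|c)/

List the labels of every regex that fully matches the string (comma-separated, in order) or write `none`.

i

i → match
ii → no match
iii → no match — must end with "a"
iv → no match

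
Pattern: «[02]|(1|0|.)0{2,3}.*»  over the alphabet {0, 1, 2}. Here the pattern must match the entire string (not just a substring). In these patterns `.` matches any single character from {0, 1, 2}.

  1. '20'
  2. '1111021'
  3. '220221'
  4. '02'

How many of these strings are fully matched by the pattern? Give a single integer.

1 → no match
2 → no match
3 → no match
4 → no match
Total matched: 0

0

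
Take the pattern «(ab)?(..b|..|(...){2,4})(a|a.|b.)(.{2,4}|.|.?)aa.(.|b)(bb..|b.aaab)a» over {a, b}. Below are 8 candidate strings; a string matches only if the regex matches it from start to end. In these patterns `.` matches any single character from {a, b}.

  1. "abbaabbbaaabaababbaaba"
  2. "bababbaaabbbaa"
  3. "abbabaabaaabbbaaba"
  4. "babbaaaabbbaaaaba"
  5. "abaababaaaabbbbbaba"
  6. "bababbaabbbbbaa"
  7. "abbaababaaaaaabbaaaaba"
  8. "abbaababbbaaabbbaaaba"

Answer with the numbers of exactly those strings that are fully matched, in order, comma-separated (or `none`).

4, 6, 7, 8

1 → no match
2 → no match
3 → no match
4 → match
5 → no match
6 → match
7 → match
8 → match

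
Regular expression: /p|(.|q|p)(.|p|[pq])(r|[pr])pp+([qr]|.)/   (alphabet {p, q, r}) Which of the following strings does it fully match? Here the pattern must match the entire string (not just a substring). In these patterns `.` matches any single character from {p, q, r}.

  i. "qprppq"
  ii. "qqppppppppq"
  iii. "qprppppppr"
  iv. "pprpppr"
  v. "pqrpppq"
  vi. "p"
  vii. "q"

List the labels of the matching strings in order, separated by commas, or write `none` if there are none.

i → match
ii → match
iii → match
iv → match
v → match
vi → match
vii → no match

i, ii, iii, iv, v, vi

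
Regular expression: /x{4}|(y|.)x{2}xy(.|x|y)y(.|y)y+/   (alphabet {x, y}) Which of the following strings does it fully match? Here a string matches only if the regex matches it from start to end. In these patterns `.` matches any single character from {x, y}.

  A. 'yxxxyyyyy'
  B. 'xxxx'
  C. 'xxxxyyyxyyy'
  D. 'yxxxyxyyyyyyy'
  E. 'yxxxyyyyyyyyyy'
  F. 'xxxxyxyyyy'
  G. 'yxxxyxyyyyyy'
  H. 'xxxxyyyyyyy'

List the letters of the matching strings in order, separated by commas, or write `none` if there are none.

A. 'yxxxyyyyy' → match
B. 'xxxx' → match
C. 'xxxxyyyxyyy' → match
D → match
E → match
F. 'xxxxyxyyyy' → match
G. 'yxxxyxyyyyyy' → match
H. 'xxxxyyyyyyy' → match

A, B, C, D, E, F, G, H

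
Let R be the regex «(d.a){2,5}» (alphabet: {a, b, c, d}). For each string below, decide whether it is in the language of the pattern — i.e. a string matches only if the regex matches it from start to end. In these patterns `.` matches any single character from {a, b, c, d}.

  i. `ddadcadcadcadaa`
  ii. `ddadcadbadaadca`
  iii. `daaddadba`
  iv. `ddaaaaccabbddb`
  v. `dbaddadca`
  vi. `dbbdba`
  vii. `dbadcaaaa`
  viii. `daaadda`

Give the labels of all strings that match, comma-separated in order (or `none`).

i → match
ii → match
iii → match
iv → no match — must end with `a`
v → match
vi → no match
vii → no match
viii → no match

i, ii, iii, v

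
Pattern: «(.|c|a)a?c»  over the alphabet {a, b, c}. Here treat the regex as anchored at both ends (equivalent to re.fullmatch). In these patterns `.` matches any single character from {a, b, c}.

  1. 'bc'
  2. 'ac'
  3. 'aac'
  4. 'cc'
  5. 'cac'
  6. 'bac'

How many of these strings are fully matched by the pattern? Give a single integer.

1 → match
2 → match
3 → match
4 → match
5 → match
6 → match
Total matched: 6

6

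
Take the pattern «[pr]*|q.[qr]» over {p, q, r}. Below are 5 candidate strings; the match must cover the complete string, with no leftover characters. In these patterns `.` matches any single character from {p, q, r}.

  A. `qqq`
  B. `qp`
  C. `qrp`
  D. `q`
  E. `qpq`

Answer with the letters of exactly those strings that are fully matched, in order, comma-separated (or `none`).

A, E

A → match
B → no match
C → no match
D → no match
E → match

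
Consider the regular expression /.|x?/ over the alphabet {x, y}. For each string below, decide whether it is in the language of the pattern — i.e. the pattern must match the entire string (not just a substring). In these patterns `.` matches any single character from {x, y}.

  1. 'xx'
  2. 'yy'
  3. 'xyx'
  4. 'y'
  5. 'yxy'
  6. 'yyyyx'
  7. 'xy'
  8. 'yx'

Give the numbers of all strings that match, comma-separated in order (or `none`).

4

1 → no match
2 → no match
3 → no match
4 → match
5 → no match
6 → no match
7 → no match
8 → no match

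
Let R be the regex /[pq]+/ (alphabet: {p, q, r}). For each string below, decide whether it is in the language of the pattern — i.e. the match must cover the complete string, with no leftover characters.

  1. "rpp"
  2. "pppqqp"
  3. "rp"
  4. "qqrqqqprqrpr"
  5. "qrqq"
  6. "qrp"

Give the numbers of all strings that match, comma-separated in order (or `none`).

2

1 → no match
2 → match
3 → no match
4 → no match
5 → no match
6 → no match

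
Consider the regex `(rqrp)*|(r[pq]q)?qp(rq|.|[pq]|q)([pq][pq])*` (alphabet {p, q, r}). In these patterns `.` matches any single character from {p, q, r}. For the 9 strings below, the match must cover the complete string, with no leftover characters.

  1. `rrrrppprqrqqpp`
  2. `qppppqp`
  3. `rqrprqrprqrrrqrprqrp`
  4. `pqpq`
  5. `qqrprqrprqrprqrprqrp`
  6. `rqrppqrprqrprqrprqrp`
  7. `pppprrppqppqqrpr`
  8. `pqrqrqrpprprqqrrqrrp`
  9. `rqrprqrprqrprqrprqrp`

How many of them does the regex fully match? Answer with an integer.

2

1 → no match
2 → match
3 → no match
4 → no match
5 → no match
6 → no match
7 → no match
8 → no match
9 → match
Total matched: 2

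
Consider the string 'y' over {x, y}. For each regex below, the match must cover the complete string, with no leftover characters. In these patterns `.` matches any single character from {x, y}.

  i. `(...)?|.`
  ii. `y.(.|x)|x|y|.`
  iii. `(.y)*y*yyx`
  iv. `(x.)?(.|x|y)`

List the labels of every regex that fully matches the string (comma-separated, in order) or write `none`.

i, ii, iv

i → match
ii → match
iii → no match — must end with 'yyx'
iv → match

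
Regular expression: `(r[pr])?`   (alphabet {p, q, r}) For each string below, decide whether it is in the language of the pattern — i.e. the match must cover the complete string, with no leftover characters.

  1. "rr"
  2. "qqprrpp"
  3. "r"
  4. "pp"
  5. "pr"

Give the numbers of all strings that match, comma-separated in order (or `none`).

1

1. "rr" → match
2. "qqprrpp" → no match
3. "r" → no match
4. "pp" → no match
5. "pr" → no match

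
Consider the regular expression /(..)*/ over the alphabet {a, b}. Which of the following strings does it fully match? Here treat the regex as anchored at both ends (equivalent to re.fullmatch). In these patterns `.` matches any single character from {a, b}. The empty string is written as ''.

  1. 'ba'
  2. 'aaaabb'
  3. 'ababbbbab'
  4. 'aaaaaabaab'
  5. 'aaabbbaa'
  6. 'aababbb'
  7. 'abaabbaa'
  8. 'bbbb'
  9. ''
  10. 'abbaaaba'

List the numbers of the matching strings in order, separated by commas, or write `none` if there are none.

1, 2, 4, 5, 7, 8, 9, 10

1 → match
2 → match
3 → no match
4 → match
5 → match
6 → no match
7 → match
8 → match
9 → match
10 → match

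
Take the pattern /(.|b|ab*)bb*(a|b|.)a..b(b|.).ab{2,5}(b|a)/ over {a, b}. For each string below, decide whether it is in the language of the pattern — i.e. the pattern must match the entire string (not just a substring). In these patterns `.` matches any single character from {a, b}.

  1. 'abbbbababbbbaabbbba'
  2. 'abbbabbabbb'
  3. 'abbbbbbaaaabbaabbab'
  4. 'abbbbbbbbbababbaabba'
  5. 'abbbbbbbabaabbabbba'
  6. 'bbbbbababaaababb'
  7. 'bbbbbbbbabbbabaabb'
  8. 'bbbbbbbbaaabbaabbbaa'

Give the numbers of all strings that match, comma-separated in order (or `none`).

4

1 → no match
2 → no match
3 → no match
4 → match
5 → no match
6 → no match
7 → no match
8 → no match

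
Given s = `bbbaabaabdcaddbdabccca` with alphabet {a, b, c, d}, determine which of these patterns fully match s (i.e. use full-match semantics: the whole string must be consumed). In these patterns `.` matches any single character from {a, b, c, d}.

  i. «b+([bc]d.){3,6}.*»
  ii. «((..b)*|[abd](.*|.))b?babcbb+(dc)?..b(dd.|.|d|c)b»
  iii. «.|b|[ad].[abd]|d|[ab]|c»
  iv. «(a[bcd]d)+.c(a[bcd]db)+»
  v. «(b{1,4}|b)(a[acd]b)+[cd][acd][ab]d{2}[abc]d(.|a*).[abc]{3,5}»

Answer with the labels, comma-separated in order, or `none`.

i → no match
ii → no match — must end with `b`
iii → no match
iv → no match — must start with `a`
v → match

v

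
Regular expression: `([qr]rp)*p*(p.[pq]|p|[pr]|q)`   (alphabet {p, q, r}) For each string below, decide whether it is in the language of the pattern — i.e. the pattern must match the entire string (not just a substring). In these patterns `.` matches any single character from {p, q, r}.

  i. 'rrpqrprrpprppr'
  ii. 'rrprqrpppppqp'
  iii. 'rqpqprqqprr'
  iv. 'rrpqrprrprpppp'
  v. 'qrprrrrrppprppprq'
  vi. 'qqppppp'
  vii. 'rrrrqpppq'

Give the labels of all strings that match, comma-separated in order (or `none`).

i → no match
ii → no match
iii → no match
iv → no match
v → no match
vi → no match
vii → no match

none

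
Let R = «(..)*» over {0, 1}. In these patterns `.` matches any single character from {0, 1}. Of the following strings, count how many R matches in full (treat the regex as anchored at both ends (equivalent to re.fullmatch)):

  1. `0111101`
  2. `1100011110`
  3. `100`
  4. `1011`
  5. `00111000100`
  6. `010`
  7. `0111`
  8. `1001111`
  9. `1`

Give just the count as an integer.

1 → no match
2 → match
3 → no match
4 → match
5 → no match
6 → no match
7 → match
8 → no match
9 → no match
Total matched: 3

3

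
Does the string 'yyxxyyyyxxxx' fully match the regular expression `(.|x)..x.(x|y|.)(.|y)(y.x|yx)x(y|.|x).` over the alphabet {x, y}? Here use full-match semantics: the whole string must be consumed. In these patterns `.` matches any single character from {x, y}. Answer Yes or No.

Yes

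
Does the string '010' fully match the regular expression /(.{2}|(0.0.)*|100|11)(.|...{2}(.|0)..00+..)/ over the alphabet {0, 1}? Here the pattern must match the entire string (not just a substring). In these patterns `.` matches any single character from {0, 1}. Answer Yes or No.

Yes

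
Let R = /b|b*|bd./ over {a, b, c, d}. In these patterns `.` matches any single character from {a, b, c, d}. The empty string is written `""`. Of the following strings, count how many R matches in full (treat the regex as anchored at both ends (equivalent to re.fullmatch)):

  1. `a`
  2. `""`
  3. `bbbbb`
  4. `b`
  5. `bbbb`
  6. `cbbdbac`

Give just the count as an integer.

4

1 → no match
2 → match
3 → match
4 → match
5 → match
6 → no match
Total matched: 4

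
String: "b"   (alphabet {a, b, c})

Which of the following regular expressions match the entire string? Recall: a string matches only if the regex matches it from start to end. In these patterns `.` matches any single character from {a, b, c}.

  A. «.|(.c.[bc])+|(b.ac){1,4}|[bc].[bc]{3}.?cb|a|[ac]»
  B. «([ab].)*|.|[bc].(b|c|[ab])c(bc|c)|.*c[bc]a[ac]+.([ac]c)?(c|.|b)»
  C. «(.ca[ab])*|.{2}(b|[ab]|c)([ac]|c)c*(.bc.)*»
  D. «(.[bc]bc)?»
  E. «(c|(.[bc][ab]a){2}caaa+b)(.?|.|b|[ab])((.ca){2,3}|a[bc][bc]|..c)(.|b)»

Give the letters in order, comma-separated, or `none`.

A → match
B → match
C → no match
D → no match
E → no match

A, B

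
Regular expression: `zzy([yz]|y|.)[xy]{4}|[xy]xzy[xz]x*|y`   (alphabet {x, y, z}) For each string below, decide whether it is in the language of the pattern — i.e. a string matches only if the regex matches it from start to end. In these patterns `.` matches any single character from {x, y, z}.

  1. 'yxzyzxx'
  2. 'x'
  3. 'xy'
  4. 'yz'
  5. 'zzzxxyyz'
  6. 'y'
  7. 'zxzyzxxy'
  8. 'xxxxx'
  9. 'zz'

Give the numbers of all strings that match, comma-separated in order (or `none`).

1 → match
2 → no match
3 → no match
4 → no match
5 → no match
6 → match
7 → no match
8 → no match
9 → no match

1, 6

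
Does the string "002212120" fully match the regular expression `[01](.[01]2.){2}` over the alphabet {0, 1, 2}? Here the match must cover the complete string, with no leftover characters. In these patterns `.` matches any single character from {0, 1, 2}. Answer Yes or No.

No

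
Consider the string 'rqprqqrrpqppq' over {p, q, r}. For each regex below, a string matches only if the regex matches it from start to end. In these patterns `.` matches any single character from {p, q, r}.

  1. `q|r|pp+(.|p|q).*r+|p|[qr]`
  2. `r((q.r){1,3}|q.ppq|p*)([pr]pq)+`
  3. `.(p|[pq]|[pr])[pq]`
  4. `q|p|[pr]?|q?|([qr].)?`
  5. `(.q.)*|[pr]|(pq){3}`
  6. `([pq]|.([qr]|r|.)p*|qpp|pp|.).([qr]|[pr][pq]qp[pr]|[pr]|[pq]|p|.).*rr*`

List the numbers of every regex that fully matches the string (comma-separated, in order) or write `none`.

2

1 → no match
2 → match
3 → no match
4 → no match
5 → no match
6 → no match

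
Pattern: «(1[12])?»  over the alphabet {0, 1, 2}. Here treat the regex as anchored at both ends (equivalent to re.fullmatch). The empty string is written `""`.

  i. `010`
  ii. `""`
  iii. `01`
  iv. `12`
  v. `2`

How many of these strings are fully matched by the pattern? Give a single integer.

2

i → no match
ii → match
iii → no match
iv → match
v → no match
Total matched: 2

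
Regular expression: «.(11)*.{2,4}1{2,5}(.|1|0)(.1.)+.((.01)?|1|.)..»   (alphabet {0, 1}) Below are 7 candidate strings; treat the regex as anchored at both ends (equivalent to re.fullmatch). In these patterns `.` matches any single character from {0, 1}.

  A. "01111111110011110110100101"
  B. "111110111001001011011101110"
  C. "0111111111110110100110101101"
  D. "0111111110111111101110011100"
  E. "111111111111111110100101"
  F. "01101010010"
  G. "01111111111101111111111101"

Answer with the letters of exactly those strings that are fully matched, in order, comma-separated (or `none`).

A, C, E, G

A → match
B → no match
C → match
D → no match
E → match
F → no match
G → match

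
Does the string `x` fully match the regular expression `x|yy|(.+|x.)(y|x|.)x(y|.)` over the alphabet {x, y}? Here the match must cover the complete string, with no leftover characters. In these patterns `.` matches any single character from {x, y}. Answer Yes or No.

Yes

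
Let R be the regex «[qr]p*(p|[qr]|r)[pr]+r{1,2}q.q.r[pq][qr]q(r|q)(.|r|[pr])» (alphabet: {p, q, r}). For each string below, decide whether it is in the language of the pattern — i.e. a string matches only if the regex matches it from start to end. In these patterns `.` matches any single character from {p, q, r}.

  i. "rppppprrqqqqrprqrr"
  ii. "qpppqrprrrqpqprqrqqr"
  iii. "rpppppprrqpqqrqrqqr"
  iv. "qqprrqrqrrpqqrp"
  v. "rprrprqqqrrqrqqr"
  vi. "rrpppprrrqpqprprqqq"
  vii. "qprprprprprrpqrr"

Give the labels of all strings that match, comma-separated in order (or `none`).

i → match
ii → match
iii → match
iv → match
v → match
vi → match
vii → no match

i, ii, iii, iv, v, vi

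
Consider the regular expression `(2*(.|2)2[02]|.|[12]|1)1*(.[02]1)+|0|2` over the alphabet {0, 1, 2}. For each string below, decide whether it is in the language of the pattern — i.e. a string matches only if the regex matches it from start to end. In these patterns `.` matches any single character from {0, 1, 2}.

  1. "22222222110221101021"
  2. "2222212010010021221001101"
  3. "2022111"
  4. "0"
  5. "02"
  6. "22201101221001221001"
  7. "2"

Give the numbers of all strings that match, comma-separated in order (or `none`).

1 → no match
2 → no match
3 → no match
4 → match
5 → no match
6 → match
7 → match

4, 6, 7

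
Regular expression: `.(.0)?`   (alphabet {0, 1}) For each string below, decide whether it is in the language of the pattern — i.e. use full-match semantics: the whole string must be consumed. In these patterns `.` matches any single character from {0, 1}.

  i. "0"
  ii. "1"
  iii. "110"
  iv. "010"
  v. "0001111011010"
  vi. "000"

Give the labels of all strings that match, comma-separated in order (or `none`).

i, ii, iii, iv, vi

i → match
ii → match
iii → match
iv → match
v → no match
vi → match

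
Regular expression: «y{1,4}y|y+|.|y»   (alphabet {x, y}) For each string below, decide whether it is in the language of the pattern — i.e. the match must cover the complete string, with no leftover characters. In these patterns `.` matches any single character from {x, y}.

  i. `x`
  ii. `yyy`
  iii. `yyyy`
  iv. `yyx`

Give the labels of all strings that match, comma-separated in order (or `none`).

i, ii, iii

i → match
ii → match
iii → match
iv → no match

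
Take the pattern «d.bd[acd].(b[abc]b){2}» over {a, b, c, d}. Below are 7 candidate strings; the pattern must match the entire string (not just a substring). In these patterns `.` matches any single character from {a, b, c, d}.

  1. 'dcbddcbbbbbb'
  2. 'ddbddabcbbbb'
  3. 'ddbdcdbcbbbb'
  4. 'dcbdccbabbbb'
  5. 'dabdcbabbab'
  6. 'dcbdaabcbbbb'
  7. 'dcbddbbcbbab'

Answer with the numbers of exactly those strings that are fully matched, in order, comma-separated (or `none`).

1, 2, 3, 4, 6, 7

1 → match
2 → match
3 → match
4 → match
5 → no match
6 → match
7 → match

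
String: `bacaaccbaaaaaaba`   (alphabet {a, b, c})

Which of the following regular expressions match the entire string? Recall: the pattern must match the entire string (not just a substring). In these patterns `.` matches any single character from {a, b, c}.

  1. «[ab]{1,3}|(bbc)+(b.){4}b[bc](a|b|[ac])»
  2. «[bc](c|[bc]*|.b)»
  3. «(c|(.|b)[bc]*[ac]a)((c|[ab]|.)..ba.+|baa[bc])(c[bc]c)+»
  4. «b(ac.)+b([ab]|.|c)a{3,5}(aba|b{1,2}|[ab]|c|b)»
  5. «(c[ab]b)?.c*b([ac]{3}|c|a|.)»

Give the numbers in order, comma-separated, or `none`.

4

1 → no match
2 → no match
3 → no match — must end with `c`
4 → match
5 → no match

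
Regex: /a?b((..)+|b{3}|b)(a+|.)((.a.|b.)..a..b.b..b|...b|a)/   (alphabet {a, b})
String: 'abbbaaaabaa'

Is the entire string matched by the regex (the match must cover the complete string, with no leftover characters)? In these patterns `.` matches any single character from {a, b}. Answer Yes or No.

No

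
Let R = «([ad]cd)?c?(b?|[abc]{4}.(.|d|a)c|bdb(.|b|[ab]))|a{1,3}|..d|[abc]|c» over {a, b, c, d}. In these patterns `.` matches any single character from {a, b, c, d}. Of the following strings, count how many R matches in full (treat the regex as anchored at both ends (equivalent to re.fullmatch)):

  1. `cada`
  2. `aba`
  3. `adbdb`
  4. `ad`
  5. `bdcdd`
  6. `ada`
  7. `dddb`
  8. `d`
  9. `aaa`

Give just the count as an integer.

1. `cada` → no match
2. `aba` → no match
3. `adbdb` → no match
4. `ad` → no match
5. `bdcdd` → no match
6. `ada` → no match
7. `dddb` → no match
8. `d` → no match
9. `aaa` → match
Total matched: 1

1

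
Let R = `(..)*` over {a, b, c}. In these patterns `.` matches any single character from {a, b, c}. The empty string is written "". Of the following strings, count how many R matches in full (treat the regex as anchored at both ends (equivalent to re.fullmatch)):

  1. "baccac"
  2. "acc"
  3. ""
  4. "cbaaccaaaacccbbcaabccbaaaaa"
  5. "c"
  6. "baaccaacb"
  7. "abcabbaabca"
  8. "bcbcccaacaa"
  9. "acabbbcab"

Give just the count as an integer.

2

1. "baccac" → match
2. "acc" → no match
3. "" → match
4 → no match
5. "c" → no match
6. "baaccaacb" → no match
7. "abcabbaabca" → no match
8. "bcbcccaacaa" → no match
9. "acabbbcab" → no match
Total matched: 2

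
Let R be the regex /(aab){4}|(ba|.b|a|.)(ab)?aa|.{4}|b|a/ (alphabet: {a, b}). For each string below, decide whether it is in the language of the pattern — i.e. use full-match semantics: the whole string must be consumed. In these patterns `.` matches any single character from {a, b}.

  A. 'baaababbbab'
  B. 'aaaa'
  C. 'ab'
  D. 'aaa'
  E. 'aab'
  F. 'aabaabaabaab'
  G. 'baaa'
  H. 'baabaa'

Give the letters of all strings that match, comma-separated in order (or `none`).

B, D, F, G, H

A → no match
B → match
C → no match
D → match
E → no match
F → match
G → match
H → match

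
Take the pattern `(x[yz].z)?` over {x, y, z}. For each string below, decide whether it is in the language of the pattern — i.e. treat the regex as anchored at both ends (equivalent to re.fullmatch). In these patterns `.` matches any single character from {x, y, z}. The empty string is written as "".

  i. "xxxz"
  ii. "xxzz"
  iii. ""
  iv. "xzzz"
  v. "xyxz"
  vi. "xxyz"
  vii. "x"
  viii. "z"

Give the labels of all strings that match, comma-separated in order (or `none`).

i → no match
ii → no match
iii → match
iv → match
v → match
vi → no match
vii → no match
viii → no match

iii, iv, v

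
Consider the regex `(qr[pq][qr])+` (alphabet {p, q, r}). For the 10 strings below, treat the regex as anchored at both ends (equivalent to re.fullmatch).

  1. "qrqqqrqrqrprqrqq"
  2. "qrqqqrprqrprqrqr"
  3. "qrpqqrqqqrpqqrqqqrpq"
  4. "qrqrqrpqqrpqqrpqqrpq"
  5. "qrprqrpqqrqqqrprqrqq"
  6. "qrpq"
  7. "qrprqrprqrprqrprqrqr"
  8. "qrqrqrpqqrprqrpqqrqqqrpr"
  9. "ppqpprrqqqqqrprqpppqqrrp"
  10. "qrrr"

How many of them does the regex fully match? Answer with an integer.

8

1 → match
2 → match
3 → match
4 → match
5 → match
6 → match
7 → match
8 → match
9 → no match — must start with "qr"
10 → no match
Total matched: 8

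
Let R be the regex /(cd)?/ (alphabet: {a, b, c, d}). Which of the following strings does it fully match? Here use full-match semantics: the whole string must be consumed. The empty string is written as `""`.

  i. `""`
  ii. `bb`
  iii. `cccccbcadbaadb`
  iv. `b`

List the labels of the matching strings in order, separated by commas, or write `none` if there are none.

i → match
ii → no match
iii → no match
iv → no match

i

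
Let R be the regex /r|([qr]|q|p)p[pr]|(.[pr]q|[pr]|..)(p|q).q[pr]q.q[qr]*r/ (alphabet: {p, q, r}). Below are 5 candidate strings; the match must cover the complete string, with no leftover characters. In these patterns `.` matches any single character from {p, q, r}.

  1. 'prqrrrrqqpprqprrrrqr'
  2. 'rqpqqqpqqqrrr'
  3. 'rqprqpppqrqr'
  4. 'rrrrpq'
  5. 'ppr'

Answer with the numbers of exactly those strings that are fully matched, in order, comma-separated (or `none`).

5

1 → no match
2 → no match
3 → no match
4 → no match
5 → match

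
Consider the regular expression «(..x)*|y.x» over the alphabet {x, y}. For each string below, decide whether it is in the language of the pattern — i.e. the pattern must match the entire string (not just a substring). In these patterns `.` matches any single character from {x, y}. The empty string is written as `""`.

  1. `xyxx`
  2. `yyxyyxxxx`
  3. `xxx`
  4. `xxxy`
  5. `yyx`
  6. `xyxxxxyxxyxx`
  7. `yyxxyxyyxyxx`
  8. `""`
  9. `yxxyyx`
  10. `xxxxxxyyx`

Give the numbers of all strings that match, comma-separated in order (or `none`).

1 → no match
2 → match
3 → match
4 → no match
5 → match
6 → match
7 → match
8 → match
9 → match
10 → match

2, 3, 5, 6, 7, 8, 9, 10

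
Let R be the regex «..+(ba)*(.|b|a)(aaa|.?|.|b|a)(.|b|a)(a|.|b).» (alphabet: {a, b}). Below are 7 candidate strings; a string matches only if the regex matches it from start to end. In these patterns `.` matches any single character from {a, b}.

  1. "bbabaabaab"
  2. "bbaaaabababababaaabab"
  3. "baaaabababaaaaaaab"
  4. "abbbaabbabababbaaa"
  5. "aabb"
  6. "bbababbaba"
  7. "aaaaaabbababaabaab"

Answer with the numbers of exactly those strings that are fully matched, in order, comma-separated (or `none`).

1, 2, 3, 4, 6, 7

1 → match
2 → match
3 → match
4 → match
5 → no match
6 → match
7 → match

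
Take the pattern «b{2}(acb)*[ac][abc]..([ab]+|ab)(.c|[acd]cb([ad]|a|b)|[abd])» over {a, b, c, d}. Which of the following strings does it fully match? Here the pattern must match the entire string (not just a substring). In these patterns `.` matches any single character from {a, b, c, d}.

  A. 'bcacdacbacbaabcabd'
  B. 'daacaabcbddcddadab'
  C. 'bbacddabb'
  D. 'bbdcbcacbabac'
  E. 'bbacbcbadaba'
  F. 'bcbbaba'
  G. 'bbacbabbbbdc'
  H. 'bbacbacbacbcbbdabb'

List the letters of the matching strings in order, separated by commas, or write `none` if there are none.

C, E, G, H

A → no match
B → no match — must start with 'b'
C. 'bbacddabb' → match
D → no match
E. 'bbacbcbadaba' → match
F. 'bcbbaba' → no match
G. 'bbacbabbbbdc' → match
H → match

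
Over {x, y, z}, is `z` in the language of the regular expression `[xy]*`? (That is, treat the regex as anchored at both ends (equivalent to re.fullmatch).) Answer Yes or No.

No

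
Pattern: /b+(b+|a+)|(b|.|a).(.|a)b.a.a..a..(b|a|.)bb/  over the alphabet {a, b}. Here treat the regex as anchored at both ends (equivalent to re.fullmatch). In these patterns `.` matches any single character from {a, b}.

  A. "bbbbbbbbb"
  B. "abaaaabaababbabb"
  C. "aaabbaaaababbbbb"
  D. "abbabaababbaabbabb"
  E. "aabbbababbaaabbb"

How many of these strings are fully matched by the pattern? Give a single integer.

A → match
B → no match
C → match
D → no match
E → match
Total matched: 3

3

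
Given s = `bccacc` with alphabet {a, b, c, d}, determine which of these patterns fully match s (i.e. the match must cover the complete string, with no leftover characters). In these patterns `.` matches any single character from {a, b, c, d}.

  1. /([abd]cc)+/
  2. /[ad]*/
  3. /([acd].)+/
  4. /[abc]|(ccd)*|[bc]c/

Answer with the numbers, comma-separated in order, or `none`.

1

1 → match
2 → no match
3 → no match
4 → no match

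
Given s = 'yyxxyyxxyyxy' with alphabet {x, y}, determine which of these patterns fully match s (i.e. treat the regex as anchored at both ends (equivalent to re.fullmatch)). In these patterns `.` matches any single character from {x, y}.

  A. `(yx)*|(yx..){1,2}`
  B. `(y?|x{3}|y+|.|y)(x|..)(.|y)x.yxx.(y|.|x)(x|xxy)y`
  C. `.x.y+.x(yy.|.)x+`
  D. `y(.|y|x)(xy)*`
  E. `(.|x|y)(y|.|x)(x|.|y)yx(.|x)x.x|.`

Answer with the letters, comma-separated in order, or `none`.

B

A → no match
B → match
C → no match — must end with 'x'
D → no match
E → no match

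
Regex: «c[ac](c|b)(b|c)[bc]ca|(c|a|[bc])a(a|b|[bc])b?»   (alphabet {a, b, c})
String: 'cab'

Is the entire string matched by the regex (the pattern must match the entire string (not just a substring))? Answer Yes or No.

Yes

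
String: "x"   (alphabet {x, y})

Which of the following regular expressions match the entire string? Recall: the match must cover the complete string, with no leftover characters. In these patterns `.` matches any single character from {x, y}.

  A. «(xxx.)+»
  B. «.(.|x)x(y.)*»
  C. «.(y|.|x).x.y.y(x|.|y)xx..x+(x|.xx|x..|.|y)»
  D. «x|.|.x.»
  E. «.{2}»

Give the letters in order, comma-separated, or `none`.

A → no match — must start with "xxx"
B → no match
C → no match
D → match
E → no match

D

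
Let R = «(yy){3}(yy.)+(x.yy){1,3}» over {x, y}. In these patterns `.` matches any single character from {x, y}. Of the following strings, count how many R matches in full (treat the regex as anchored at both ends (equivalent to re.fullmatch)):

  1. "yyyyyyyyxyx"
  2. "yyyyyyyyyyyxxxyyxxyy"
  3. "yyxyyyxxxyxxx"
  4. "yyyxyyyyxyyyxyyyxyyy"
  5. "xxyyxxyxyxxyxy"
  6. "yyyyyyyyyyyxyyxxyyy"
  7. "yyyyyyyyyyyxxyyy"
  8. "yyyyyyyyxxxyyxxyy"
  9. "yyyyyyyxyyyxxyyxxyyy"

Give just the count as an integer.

4

1 → no match — must end with "yy"
2 → match
3 → no match — must end with "yy"
4 → no match
5 → no match — must start with "yy"
6 → match
7 → match
8 → match
9 → no match
Total matched: 4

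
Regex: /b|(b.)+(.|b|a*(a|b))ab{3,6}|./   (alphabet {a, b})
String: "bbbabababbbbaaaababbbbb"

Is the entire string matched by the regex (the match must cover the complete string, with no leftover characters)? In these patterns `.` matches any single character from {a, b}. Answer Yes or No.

Yes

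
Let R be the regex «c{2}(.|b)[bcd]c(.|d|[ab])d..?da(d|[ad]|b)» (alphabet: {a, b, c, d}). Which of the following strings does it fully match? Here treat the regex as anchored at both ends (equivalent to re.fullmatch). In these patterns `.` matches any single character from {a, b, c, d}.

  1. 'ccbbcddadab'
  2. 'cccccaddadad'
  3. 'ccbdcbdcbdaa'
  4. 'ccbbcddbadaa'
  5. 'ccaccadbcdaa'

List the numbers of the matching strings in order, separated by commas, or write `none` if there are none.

1 → match
2 → match
3 → match
4 → match
5 → match

1, 2, 3, 4, 5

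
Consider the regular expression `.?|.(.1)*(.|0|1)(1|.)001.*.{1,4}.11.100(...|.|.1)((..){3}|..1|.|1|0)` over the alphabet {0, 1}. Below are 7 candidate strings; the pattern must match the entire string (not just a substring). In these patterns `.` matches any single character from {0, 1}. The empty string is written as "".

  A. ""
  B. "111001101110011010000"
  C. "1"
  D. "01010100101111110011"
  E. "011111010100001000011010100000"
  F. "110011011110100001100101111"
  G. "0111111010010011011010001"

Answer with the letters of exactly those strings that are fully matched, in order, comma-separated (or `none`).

A → match
B → match
C → match
D → no match
E → no match
F → no match
G → match

A, B, C, G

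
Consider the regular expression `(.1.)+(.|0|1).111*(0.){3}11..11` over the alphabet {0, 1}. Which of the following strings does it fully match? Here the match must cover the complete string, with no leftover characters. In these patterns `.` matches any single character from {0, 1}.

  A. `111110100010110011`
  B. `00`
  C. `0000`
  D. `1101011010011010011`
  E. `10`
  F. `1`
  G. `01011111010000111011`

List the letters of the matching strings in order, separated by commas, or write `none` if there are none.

G

A → no match
B → no match — must end with `11`
C → no match — must end with `11`
D → no match
E → no match — must end with `11`
F → no match — must end with `11`
G → match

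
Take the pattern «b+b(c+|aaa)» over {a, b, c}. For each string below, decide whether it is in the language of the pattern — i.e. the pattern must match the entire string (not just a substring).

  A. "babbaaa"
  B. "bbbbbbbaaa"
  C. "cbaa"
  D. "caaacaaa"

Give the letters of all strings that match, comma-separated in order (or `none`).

B

A → no match
B → match
C → no match — must start with "b"
D → no match — must start with "b"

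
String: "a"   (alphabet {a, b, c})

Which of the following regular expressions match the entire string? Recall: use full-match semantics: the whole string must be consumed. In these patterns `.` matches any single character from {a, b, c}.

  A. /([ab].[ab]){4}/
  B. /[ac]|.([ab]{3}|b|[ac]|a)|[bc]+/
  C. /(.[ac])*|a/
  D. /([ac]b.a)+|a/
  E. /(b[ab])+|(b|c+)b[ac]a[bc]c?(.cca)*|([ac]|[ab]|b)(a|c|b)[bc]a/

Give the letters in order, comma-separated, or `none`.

A → no match
B → match
C → match
D → match
E → no match

B, C, D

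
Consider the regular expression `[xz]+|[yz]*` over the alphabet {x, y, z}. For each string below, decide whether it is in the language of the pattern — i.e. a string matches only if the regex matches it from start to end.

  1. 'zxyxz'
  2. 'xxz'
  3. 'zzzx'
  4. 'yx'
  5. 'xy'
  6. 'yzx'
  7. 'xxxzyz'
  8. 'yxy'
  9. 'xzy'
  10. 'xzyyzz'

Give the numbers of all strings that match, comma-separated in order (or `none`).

1 → no match
2 → match
3 → match
4 → no match
5 → no match
6 → no match
7 → no match
8 → no match
9 → no match
10 → no match

2, 3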